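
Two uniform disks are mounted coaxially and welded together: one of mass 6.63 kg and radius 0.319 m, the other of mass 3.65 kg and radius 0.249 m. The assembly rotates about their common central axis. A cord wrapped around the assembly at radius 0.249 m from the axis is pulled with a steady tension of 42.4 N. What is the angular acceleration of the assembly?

I = ½M₁R₁² + ½M₂R₂² = ½(6.63)(0.319)² + ½(3.65)(0.249)² = 0.4505 kg·m².
τ = F r = (42.4)(0.249) = 10.56 N·m.
α = τ/I = 10.56/0.4505 = 23.44 rad/s².

α ≈ 23.4 rad/s²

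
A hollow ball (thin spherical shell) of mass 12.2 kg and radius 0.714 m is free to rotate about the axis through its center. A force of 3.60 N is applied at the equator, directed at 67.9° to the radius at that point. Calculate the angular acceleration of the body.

α ≈ 0.574 rad/s²

I = (2/3)MR² = (2/3)(12.2)(0.714)² = 4.146 kg·m².
Only the tangential component produces torque: τ = F R sinθ = (3.60)(0.714) sin 67.9° = 2.382 N·m.
From τ = Iα: α = 2.382/4.146 = 0.5744 rad/s².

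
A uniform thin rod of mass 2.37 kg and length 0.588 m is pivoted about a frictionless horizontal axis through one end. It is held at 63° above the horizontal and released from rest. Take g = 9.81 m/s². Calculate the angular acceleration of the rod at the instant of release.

α ≈ 11.4 rad/s²

About the pivot, I = (1/3)ML² = (1/3)(2.37)(0.588)² = 0.2731 kg·m².
The weight acts at the center, a distance L/2 = 0.2940 m from the pivot; τ = Mg(L/2) cos 63° = 3.103 N·m.
α = τ/I = 3.103/0.2731 = 11.36 rad/s².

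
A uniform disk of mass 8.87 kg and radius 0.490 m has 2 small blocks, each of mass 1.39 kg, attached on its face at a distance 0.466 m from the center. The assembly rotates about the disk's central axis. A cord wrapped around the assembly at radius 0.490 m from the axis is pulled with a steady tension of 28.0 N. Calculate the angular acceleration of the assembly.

I_disk = ½MR² = ½(8.87)(0.490)² = 1.065 kg·m².
I_blocks = 2·m·r² = 2(1.39)(0.466)² = 0.6037 kg·m².
Total I = 1.669 kg·m².
τ = F r = (28.0)(0.490) = 13.72 N·m.
α = τ/I = 13.72/1.669 = 8.223 rad/s².

α ≈ 8.22 rad/s²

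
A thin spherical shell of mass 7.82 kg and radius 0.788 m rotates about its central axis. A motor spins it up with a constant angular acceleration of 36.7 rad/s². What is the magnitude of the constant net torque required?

I = (2/3)MR² = (2/3)(7.82)(0.788)² = 3.237 kg·m².
τ = Iα = (3.237)(36.70) = 118.8 N·m.

τ ≈ 119 N·m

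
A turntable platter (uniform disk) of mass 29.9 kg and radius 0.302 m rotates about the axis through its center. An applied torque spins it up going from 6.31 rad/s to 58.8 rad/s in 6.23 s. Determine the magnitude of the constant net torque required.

I = ½MR² = (1/2)(29.9)(0.302)² = 1.363 kg·m².
α = Δω/Δt = (58.8 − 6.31)/6.23 = 8.425 rad/s².
τ = Iα = (1.363)(8.425) = 11.49 N·m.

τ ≈ 11.5 N·m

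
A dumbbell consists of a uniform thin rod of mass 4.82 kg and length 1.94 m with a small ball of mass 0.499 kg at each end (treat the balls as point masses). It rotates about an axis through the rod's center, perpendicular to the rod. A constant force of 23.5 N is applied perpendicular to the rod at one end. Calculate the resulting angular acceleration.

I_rod = (1/12)ML² = (1/12)(4.82)(1.94)² = 1.512 kg·m².
I_balls = 2·m·(L/2)² = 2(0.499)(0.9700)² = 0.9390 kg·m².
Total I = 2.451 kg·m².
τ = F·(L/2) = (23.5)(0.970) = 22.79 N·m.
α = τ/I = 22.79/2.451 = 9.301 rad/s².

α ≈ 9.30 rad/s²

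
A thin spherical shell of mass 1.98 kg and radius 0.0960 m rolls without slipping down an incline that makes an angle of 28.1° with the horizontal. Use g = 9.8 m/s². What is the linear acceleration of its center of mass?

a ≈ 2.77 m/s²

Translation along the incline: Mg sinθ − f = Ma.
Rotation about the center: fR = Iα with I = (2/3)MR². No-slip gives a = αR, so f = (I/R²)a = (2/3)M a.
Substituting: Mg sinθ = (1 + 0.6667)Ma, so a = g sinθ/(1 + 0.6667) = (9.8) sin 28.1° / 1.667 = 2.770 m/s².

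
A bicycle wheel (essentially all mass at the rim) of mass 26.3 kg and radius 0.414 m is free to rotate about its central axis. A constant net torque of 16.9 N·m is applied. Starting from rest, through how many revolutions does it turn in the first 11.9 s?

≈ 42.2 revolutions

I = MR² = (26.3)(0.414)² = 4.508 kg·m².
α = τ/I = 16.9/4.508 = 3.749 rad/s².
θ = ½αt² = ½(3.749)(11.9)² = 265.5 rad.
Revolutions = θ/(2π) = 42.25.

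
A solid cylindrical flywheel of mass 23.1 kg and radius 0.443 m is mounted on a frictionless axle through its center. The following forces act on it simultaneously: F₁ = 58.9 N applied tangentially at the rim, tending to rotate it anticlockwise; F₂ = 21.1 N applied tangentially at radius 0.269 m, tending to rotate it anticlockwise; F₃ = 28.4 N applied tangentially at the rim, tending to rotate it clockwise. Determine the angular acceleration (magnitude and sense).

α ≈ 8.46 rad/s², anticlockwise

I = ½MR² = (1/2)(23.1)(0.443)² = 2.267 kg·m².
Taking anticlockwise as positive: τ₁ = +(58.9)(0.443) = +26.09 N·m; τ₂ = +(21.1)(0.269) = +5.676 N·m; τ₃ = −(28.4)(0.443) = −12.58 N·m.
Net torque τ = 19.19 N·m.
α = τ/I = 19.19/2.267 = 8.465 rad/s².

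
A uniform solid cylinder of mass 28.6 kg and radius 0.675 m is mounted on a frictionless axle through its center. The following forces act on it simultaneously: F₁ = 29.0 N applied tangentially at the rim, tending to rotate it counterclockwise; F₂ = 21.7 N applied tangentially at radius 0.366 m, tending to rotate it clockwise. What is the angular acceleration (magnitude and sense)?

I = ½MR² = (1/2)(28.6)(0.675)² = 6.515 kg·m².
Taking counterclockwise as positive: τ₁ = +(29.0)(0.675) = +19.58 N·m; τ₂ = −(21.7)(0.366) = −7.942 N·m.
Net torque τ = 11.63 N·m.
α = τ/I = 11.63/6.515 = 1.785 rad/s².

α ≈ 1.79 rad/s², counterclockwise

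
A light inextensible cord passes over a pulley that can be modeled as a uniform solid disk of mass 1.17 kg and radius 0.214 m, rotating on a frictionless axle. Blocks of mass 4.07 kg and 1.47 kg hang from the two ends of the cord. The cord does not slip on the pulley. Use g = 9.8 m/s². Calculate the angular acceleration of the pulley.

I = ½MR² = (1/2)(1.17)(0.214)² = 0.02679 kg·m².
Heavier block: m₁g − T₁ = m₁a. Lighter block: T₂ − m₂g = m₂a.
Pulley: (T₁ − T₂)R = Iα = I(a/R), so T₁ − T₂ = (I/R²)a = (1/2)M_p a = 0.5850·a.
Adding the three: (m₁ − m₂)g = (m₁ + m₂ + 0.5850)a, so a = (4.07 − 1.47)(9.8)/(4.07 + 1.47 + 0.5850) = 4.160 m/s².
α = a/R = 4.160/0.214 = 19.44 rad/s².

α ≈ 19.4 rad/s²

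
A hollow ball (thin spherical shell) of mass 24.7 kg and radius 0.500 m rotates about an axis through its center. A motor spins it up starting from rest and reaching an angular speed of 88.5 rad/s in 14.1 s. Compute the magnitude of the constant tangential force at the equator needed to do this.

I = (2/3)MR² = (2/3)(24.7)(0.500)² = 4.117 kg·m².
α = Δω/Δt = (88.5 − 0)/14.1 = 6.277 rad/s².
The required torque is τ = Iα = (4.117)(6.277) = 25.84 N·m.
A tangential force at the equator gives τ = FR, so F = τ/R = 25.84/0.500 = 51.68 N.

F ≈ 51.7 N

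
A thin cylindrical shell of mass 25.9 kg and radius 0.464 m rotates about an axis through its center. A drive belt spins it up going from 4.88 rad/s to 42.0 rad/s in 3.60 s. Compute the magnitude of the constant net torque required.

I = MR² = (25.9)(0.464)² = 5.576 kg·m².
α = Δω/Δt = (42.0 − 4.88)/3.60 = 10.31 rad/s².
τ = Iα = (5.576)(10.31) = 57.50 N·m.

τ ≈ 57.5 N·m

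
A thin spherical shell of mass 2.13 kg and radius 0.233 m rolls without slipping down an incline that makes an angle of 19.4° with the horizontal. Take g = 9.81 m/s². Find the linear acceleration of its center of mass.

a ≈ 1.96 m/s²

Translation along the incline: Mg sinθ − f = Ma.
Rotation about the center: fR = Iα with I = (2/3)MR². No-slip gives a = αR, so f = (I/R²)a = (2/3)M a.
Substituting: Mg sinθ = (1 + 0.6667)Ma, so a = g sinθ/(1 + 0.6667) = (9.81) sin 19.4° / 1.667 = 1.955 m/s².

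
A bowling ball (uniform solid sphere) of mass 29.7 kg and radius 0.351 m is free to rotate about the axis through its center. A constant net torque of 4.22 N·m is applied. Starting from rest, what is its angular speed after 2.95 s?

ω ≈ 8.51 rad/s

I = (2/5)MR² = (2/5)(29.7)(0.351)² = 1.464 kg·m².
α = τ/I = 4.22/1.464 = 2.883 rad/s².
ω = ω₀ + αt = 0 + (2.883)(2.95) = 8.506 rad/s.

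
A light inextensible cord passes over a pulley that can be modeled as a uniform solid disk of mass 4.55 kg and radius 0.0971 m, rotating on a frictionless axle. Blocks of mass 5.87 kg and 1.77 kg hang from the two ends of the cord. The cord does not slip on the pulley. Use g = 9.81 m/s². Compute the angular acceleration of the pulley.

α ≈ 41.8 rad/s²

I = ½MR² = (1/2)(4.55)(0.0971)² = 0.02145 kg·m².
Heavier block: m₁g − T₁ = m₁a. Lighter block: T₂ − m₂g = m₂a.
Pulley: (T₁ − T₂)R = Iα = I(a/R), so T₁ − T₂ = (I/R²)a = (1/2)M_p a = 2.275·a.
Adding the three: (m₁ − m₂)g = (m₁ + m₂ + 2.275)a, so a = (5.87 − 1.77)(9.81)/(5.87 + 1.77 + 2.275) = 4.057 m/s².
α = a/R = 4.057/0.0971 = 41.78 rad/s².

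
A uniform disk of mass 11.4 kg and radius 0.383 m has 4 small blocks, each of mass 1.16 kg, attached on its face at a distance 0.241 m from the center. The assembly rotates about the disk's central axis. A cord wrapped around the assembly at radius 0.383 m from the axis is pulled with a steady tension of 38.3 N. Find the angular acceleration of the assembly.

I_disk = ½MR² = ½(11.4)(0.383)² = 0.8361 kg·m².
I_blocks = 4·m·r² = 4(1.16)(0.241)² = 0.2695 kg·m².
Total I = 1.106 kg·m².
τ = F r = (38.3)(0.383) = 14.67 N·m.
α = τ/I = 14.67/1.106 = 13.27 rad/s².

α ≈ 13.3 rad/s²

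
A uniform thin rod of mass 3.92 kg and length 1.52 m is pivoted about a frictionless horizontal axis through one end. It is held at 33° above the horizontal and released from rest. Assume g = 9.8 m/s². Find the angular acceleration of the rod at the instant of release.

About the pivot, I = (1/3)ML² = (1/3)(3.92)(1.52)² = 3.019 kg·m².
The weight acts at the center, a distance L/2 = 0.7600 m from the pivot; τ = Mg(L/2) cos 33° = 24.49 N·m.
α = τ/I = 24.49/3.019 = 8.111 rad/s².
(Equivalently α = (3g/(2L)) cos 33° = 8.111 rad/s².)

α ≈ 8.11 rad/s²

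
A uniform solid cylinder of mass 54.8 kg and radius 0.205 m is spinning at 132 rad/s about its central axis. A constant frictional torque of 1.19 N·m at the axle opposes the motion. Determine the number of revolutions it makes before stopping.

I = ½MR² = (1/2)(54.8)(0.205)² = 1.151 kg·m².
The net torque has magnitude 1.19 N·m, opposing ω.
|α| = τ/I = 1.190/1.151 = 1.033 rad/s² (deceleration).
ω² = ω₀² − 2|α|θ with ω = 0 ⇒ θ = ω₀²/(2|α|) = 8430 rad = 1342 rev.

≈ 1340 revolutions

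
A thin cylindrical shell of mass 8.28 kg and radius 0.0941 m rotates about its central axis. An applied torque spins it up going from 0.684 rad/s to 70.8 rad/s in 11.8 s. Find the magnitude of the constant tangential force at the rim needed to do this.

I = MR² = (8.28)(0.0941)² = 0.07332 kg·m².
α = Δω/Δt = (70.8 − 0.684)/11.8 = 5.942 rad/s².
The required torque is τ = Iα = (0.07332)(5.942) = 0.4357 N·m.
A tangential force at the rim gives τ = FR, so F = τ/R = 0.4357/0.0941 = 4.630 N.

F ≈ 4.63 N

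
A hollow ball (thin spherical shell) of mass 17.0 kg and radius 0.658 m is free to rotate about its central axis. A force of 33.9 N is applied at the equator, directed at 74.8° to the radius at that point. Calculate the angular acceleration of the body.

I = (2/3)MR² = (2/3)(17.0)(0.658)² = 4.907 kg·m².
Only the tangential component produces torque: τ = F R sinθ = (33.9)(0.658) sin 74.8° = 21.53 N·m.
Newton's second law for rotation, τ = Iα, gives α = τ/I = 21.53/4.907 = 4.387 rad/s².

α ≈ 4.39 rad/s²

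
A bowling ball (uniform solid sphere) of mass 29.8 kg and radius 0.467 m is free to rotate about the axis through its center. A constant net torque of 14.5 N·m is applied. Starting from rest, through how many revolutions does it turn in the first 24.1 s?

≈ 258 revolutions

I = (2/5)MR² = (2/5)(29.8)(0.467)² = 2.600 kg·m².
α = τ/I = 14.5/2.600 = 5.578 rad/s².
θ = ½αt² = ½(5.578)(24.1)² = 1620 rad.
Revolutions = θ/(2π) = 257.8.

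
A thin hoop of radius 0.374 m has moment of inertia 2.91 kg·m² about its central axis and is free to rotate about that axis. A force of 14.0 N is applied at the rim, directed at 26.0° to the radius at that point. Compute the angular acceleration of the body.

α ≈ 0.789 rad/s²

Only the tangential component produces torque: τ = F R sinθ = (14.0)(0.374) sin 26.0° = 2.295 N·m.
Newton's second law for rotation, τ = Iα, gives α = τ/I = 2.295/2.910 = 0.7888 rad/s².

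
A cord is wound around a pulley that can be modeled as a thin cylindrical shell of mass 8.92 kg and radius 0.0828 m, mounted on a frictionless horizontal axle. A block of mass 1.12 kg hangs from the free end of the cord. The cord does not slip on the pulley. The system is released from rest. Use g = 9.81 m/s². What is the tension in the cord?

I = MR² = (8.92)(0.0828)² = 0.06115 kg·m².
Block: mg − T = ma. Pulley: TR = Iα. No-slip: a = αR, so T = (I/R²)a = 8.920·a.
Then mg = (m + 8.920)a, so a = (1.12)(9.81)/(1.12 + 8.920) = 1.094 m/s².
T = 8.920·a = 9.762 N.

T ≈ 9.76 N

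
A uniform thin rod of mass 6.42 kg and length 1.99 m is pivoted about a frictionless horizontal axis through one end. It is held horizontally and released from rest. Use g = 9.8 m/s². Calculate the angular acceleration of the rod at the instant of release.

α ≈ 7.39 rad/s²

About the pivot, I = (1/3)ML² = (1/3)(6.42)(1.99)² = 8.475 kg·m².
The weight acts at the center, a distance L/2 = 0.9950 m from the pivot; τ = Mg(L/2) = 62.60 N·m.
α = τ/I = 62.60/8.475 = 7.387 rad/s².
(Equivalently α = (3g/(2L)) = 7.387 rad/s².)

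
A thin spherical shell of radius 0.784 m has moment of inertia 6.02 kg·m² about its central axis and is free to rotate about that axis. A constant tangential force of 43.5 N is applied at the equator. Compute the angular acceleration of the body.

α ≈ 5.67 rad/s²

τ = F R = (43.5)(0.784) = 34.10 N·m.
Newton's second law for rotation, τ = Iα, gives α = τ/I = 34.10/6.020 = 5.665 rad/s².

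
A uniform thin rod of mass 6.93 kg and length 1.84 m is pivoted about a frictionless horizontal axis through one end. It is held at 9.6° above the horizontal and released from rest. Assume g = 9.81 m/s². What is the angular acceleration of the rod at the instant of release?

About the pivot, I = (1/3)ML² = (1/3)(6.93)(1.84)² = 7.821 kg·m².
The weight acts at the center, a distance L/2 = 0.9200 m from the pivot; τ = Mg(L/2) cos 9.6° = 61.67 N·m.
α = τ/I = 61.67/7.821 = 7.885 rad/s².

α ≈ 7.89 rad/s²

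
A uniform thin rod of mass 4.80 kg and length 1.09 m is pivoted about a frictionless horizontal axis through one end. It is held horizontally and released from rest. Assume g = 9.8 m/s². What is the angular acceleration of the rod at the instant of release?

α ≈ 13.5 rad/s²

About the pivot, I = (1/3)ML² = (1/3)(4.80)(1.09)² = 1.901 kg·m².
The weight acts at the center, a distance L/2 = 0.5450 m from the pivot; τ = Mg(L/2) = 25.64 N·m.
α = τ/I = 25.64/1.901 = 13.49 rad/s².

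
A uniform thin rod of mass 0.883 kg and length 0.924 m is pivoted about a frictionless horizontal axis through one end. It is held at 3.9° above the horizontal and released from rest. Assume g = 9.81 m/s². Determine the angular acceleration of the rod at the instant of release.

About the pivot, I = (1/3)ML² = (1/3)(0.883)(0.924)² = 0.2513 kg·m².
The weight acts at the center, a distance L/2 = 0.4620 m from the pivot; τ = Mg(L/2) cos 3.9° = 3.993 N·m.
α = τ/I = 3.993/0.2513 = 15.89 rad/s².

α ≈ 15.9 rad/s²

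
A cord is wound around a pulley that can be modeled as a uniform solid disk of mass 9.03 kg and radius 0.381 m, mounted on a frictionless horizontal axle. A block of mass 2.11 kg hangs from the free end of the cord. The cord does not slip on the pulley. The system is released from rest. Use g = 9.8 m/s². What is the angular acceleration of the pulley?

I = ½MR² = (1/2)(9.03)(0.381)² = 0.6554 kg·m².
Block: mg − T = ma. Pulley: TR = Iα. No-slip: a = αR, so T = (I/R²)a = 4.515·a.
Then mg = (m + 4.515)a, so a = (2.11)(9.8)/(2.11 + 4.515) = 3.121 m/s².
α = a/R = 3.121/0.381 = 8.192 rad/s².

α ≈ 8.19 rad/s²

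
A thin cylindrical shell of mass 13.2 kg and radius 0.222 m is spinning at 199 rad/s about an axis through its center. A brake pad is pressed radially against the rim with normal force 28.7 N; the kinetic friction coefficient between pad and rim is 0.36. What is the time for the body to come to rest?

t ≈ 56.4 s

I = MR² = (13.2)(0.222)² = 0.6505 kg·m².
Friction force f = μN = (0.36)(28.7) = 10.33 N at the rim; torque magnitude τ = fR = 2.294 N·m, opposing ω.
|α| = τ/I = 2.294/0.6505 = 3.526 rad/s² (deceleration).
0 = ω₀ − |α|t ⇒ t = ω₀/|α| = 199/3.526 = 56.44 s.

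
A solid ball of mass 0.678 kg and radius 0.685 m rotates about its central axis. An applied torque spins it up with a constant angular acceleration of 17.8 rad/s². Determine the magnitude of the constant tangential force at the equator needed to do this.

F ≈ 3.31 N

I = (2/5)MR² = (2/5)(0.678)(0.685)² = 0.1273 kg·m².
The required torque is τ = Iα = (0.1273)(17.80) = 2.265 N·m.
A tangential force at the equator gives τ = FR, so F = τ/R = 2.265/0.685 = 3.307 N.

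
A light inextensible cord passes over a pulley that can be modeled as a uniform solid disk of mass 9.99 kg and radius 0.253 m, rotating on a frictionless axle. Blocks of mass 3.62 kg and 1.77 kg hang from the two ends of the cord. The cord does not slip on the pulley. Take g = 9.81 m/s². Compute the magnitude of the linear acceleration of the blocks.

a ≈ 1.75 m/s²

I = ½MR² = (1/2)(9.99)(0.253)² = 0.3197 kg·m².
Heavier block: m₁g − T₁ = m₁a. Lighter block: T₂ − m₂g = m₂a.
Pulley: (T₁ − T₂)R = Iα = I(a/R), so T₁ − T₂ = (I/R²)a = (1/2)M_p a = 4.995·a.
Adding the three: (m₁ − m₂)g = (m₁ + m₂ + 4.995)a, so a = (3.62 − 1.77)(9.81)/(3.62 + 1.77 + 4.995) = 1.748 m/s².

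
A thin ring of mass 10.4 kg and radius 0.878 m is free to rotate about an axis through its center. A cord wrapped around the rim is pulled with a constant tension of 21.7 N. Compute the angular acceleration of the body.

α ≈ 2.38 rad/s²

I = MR² = (10.4)(0.878)² = 8.017 kg·m².
τ = F R = (21.7)(0.878) = 19.05 N·m.
From τ = Iα: α = 19.05/8.017 = 2.376 rad/s².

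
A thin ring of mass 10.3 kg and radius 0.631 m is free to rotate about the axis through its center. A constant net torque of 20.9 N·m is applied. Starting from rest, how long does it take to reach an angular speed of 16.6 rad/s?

I = MR² = (10.3)(0.631)² = 4.101 kg·m².
α = τ/I = 20.9/4.101 = 5.096 rad/s².
ω = αt ⇒ t = ω/α = 16.6/5.096 = 3.257 s.

t ≈ 3.26 s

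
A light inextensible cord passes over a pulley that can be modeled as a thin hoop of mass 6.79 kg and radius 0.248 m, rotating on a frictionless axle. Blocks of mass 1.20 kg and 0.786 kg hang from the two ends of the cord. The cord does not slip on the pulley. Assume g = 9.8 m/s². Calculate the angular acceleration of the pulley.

α ≈ 1.86 rad/s²

I = MR² = (6.79)(0.248)² = 0.4176 kg·m².
Heavier block: m₁g − T₁ = m₁a. Lighter block: T₂ − m₂g = m₂a.
Pulley: (T₁ − T₂)R = Iα = I(a/R), so T₁ − T₂ = (I/R²)a = 1·M_p a = 6.790·a.
Adding the three: (m₁ − m₂)g = (m₁ + m₂ + 6.790)a, so a = (1.20 − 0.786)(9.8)/(1.20 + 0.786 + 6.790) = 0.4623 m/s².
α = a/R = 0.4623/0.248 = 1.864 rad/s².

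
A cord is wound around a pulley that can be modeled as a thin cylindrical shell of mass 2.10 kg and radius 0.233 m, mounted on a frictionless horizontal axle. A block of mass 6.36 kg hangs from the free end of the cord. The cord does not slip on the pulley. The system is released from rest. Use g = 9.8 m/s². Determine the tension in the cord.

T ≈ 15.5 N

I = MR² = (2.10)(0.233)² = 0.1140 kg·m².
Block: mg − T = ma. Pulley: TR = Iα. No-slip: a = αR, so T = (I/R²)a = 2.100·a.
Then mg = (m + 2.100)a, so a = (6.36)(9.8)/(6.36 + 2.100) = 7.367 m/s².
T = 2.100·a = 15.47 N.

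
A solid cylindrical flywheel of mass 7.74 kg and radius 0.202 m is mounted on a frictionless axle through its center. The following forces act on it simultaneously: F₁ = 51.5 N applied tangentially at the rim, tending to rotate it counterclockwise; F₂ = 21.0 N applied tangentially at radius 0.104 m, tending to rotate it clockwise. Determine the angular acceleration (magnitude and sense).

α ≈ 52.0 rad/s², counterclockwise

I = ½MR² = (1/2)(7.74)(0.202)² = 0.1579 kg·m².
Taking counterclockwise as positive: τ₁ = +(51.5)(0.202) = +10.40 N·m; τ₂ = −(21.0)(0.104) = −2.184 N·m.
Net torque τ = 8.219 N·m.
α = τ/I = 8.219/0.1579 = 52.05 rad/s².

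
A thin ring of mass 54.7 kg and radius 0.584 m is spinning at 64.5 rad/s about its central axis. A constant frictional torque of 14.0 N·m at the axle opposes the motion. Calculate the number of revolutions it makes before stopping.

≈ 441 revolutions

I = MR² = (54.7)(0.584)² = 18.66 kg·m².
The net torque has magnitude 14.0 N·m, opposing ω.
|α| = τ/I = 14.00/18.66 = 0.7504 rad/s² (deceleration).
ω² = ω₀² − 2|α|θ with ω = 0 ⇒ θ = ω₀²/(2|α|) = 2772 rad = 441.2 rev.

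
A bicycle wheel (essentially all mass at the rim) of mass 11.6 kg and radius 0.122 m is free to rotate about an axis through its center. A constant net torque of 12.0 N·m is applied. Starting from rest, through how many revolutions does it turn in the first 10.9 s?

≈ 657 revolutions

I = MR² = (11.6)(0.122)² = 0.1727 kg·m².
α = τ/I = 12.0/0.1727 = 69.50 rad/s².
θ = ½αt² = ½(69.50)(10.9)² = 4129 rad.
Revolutions = θ/(2π) = 657.1.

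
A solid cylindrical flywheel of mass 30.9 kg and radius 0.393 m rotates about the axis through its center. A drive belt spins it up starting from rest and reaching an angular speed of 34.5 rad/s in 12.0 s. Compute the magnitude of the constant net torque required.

τ ≈ 6.86 N·m

I = ½MR² = (1/2)(30.9)(0.393)² = 2.386 kg·m².
α = Δω/Δt = (34.5 − 0)/12.0 = 2.875 rad/s².
τ = Iα = (2.386)(2.875) = 6.860 N·m.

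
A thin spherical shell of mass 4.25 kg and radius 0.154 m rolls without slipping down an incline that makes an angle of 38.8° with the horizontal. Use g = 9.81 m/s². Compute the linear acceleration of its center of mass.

Translation along the incline: Mg sinθ − f = Ma.
Rotation about the center: fR = Iα with I = (2/3)MR². No-slip gives a = αR, so f = (I/R²)a = (2/3)M a.
Substituting: Mg sinθ = (1 + 0.6667)Ma, so a = g sinθ/(1 + 0.6667) = (9.81) sin 38.8° / 1.667 = 3.688 m/s².

a ≈ 3.69 m/s²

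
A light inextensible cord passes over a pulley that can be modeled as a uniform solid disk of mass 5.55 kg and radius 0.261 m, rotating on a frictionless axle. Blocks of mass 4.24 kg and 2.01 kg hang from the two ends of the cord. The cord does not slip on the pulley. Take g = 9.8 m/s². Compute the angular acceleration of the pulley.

α ≈ 9.28 rad/s²

I = ½MR² = (1/2)(5.55)(0.261)² = 0.1890 kg·m².
Heavier block: m₁g − T₁ = m₁a. Lighter block: T₂ − m₂g = m₂a.
Pulley: (T₁ − T₂)R = Iα = I(a/R), so T₁ − T₂ = (I/R²)a = (1/2)M_p a = 2.775·a.
Adding the three: (m₁ − m₂)g = (m₁ + m₂ + 2.775)a, so a = (4.24 − 2.01)(9.8)/(4.24 + 2.01 + 2.775) = 2.421 m/s².
α = a/R = 2.421/0.261 = 9.278 rad/s².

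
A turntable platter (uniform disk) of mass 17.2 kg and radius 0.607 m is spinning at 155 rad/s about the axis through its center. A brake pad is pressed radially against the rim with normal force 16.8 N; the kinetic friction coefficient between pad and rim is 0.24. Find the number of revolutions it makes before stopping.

I = ½MR² = (1/2)(17.2)(0.607)² = 3.169 kg·m².
Friction force f = μN = (0.24)(16.8) = 4.032 N at the rim; torque magnitude τ = fR = 2.447 N·m, opposing ω.
|α| = τ/I = 2.447/3.169 = 0.7724 rad/s² (deceleration).
ω² = ω₀² − 2|α|θ with ω = 0 ⇒ θ = ω₀²/(2|α|) = 15550 rad = 2475 rev.

≈ 2480 revolutions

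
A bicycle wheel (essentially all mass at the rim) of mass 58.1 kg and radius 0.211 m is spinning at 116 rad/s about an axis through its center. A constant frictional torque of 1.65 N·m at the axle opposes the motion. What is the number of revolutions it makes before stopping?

I = MR² = (58.1)(0.211)² = 2.587 kg·m².
The net torque has magnitude 1.65 N·m, opposing ω.
|α| = τ/I = 1.650/2.587 = 0.6379 rad/s² (deceleration).
ω² = ω₀² − 2|α|θ with ω = 0 ⇒ θ = ω₀²/(2|α|) = 10550 rad = 1679 rev.

≈ 1680 revolutions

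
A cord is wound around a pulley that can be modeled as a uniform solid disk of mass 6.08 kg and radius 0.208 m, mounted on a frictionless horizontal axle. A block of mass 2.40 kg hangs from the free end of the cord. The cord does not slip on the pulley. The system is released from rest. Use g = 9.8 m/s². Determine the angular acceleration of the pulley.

I = ½MR² = (1/2)(6.08)(0.208)² = 0.1315 kg·m².
Block: mg − T = ma. Pulley: TR = Iα. No-slip: a = αR, so T = (I/R²)a = 3.040·a.
Then mg = (m + 3.040)a, so a = (2.40)(9.8)/(2.40 + 3.040) = 4.324 m/s².
α = a/R = 4.324/0.208 = 20.79 rad/s².

α ≈ 20.8 rad/s²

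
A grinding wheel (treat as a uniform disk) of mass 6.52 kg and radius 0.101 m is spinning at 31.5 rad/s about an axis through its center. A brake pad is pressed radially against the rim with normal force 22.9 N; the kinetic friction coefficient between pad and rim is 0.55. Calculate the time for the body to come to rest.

t ≈ 0.823 s

I = ½MR² = (1/2)(6.52)(0.101)² = 0.03326 kg·m².
Friction force f = μN = (0.55)(22.9) = 12.60 N at the rim; torque magnitude τ = fR = 1.272 N·m, opposing ω.
|α| = τ/I = 1.272/0.03326 = 38.25 rad/s² (deceleration).
0 = ω₀ − |α|t ⇒ t = ω₀/|α| = 31.5/38.25 = 0.8235 s.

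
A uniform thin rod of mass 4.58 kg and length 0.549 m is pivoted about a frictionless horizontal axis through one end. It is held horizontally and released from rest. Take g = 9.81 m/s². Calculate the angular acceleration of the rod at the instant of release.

About the pivot, I = (1/3)ML² = (1/3)(4.58)(0.549)² = 0.4601 kg·m².
The weight acts at the center, a distance L/2 = 0.2745 m from the pivot; τ = Mg(L/2) = 12.33 N·m.
α = τ/I = 12.33/0.4601 = 26.80 rad/s².
(Equivalently α = (3g/(2L)) = 26.80 rad/s².)

α ≈ 26.8 rad/s²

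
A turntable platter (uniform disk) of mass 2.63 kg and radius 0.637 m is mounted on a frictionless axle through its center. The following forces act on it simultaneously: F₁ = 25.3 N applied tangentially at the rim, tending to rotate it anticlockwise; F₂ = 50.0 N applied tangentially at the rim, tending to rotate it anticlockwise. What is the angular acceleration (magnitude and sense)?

I = ½MR² = (1/2)(2.63)(0.637)² = 0.5336 kg·m².
Taking anticlockwise as positive: τ₁ = +(25.3)(0.637) = +16.12 N·m; τ₂ = +(50.0)(0.637) = +31.85 N·m.
Net torque τ = 47.97 N·m.
α = τ/I = 47.97/0.5336 = 89.89 rad/s².

α ≈ 89.9 rad/s², anticlockwise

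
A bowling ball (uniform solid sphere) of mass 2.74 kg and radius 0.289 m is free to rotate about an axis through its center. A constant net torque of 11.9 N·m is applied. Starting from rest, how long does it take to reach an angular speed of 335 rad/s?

t ≈ 2.58 s

I = (2/5)MR² = (2/5)(2.74)(0.289)² = 0.09154 kg·m².
α = τ/I = 11.9/0.09154 = 130.0 rad/s².
ω = αt ⇒ t = ω/α = 335/130.0 = 2.577 s.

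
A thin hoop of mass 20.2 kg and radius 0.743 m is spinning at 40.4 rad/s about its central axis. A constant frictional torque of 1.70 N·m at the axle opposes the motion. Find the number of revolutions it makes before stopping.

≈ 852 revolutions

I = MR² = (20.2)(0.743)² = 11.15 kg·m².
The net torque has magnitude 1.70 N·m, opposing ω.
|α| = τ/I = 1.700/11.15 = 0.1524 rad/s² (deceleration).
ω² = ω₀² − 2|α|θ with ω = 0 ⇒ θ = ω₀²/(2|α|) = 5353 rad = 852.0 rev.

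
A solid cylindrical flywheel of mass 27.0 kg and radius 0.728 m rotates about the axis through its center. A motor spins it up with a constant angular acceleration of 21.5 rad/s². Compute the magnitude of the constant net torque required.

τ ≈ 154 N·m

I = ½MR² = (1/2)(27.0)(0.728)² = 7.155 kg·m².
τ = Iα = (7.155)(21.50) = 153.8 N·m.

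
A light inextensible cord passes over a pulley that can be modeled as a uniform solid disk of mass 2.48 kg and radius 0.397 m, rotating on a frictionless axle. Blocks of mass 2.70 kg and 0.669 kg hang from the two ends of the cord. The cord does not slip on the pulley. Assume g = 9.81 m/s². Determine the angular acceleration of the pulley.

I = ½MR² = (1/2)(2.48)(0.397)² = 0.1954 kg·m².
Heavier block: m₁g − T₁ = m₁a. Lighter block: T₂ − m₂g = m₂a.
Pulley: (T₁ − T₂)R = Iα = I(a/R), so T₁ − T₂ = (I/R²)a = (1/2)M_p a = 1.240·a.
Adding the three: (m₁ − m₂)g = (m₁ + m₂ + 1.240)a, so a = (2.70 − 0.669)(9.81)/(2.70 + 0.669 + 1.240) = 4.323 m/s².
α = a/R = 4.323/0.397 = 10.89 rad/s².

α ≈ 10.9 rad/s²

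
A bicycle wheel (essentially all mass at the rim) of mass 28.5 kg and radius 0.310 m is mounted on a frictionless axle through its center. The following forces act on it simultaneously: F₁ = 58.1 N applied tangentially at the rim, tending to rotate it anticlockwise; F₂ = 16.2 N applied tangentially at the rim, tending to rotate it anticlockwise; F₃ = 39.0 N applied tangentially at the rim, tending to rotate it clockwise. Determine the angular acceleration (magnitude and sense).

I = MR² = (28.5)(0.310)² = 2.739 kg·m².
Taking anticlockwise as positive: τ₁ = +(58.1)(0.310) = +18.01 N·m; τ₂ = +(16.2)(0.310) = +5.022 N·m; τ₃ = −(39.0)(0.310) = −12.09 N·m.
Net torque τ = 10.94 N·m.
α = τ/I = 10.94/2.739 = 3.995 rad/s².

α ≈ 4.00 rad/s², anticlockwise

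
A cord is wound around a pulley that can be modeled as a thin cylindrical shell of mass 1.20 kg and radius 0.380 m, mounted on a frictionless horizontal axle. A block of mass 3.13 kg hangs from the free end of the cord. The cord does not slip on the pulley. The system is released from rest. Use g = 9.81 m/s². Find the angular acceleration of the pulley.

α ≈ 18.7 rad/s²

I = MR² = (1.20)(0.380)² = 0.1733 kg·m².
Block: mg − T = ma. Pulley: TR = Iα. No-slip: a = αR, so T = (I/R²)a = 1.200·a.
Then mg = (m + 1.200)a, so a = (3.13)(9.81)/(3.13 + 1.200) = 7.091 m/s².
α = a/R = 7.091/0.380 = 18.66 rad/s².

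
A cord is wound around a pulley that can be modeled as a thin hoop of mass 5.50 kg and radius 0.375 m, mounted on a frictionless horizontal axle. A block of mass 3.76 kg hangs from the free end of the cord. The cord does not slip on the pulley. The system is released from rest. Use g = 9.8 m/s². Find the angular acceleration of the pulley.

α ≈ 10.6 rad/s²

I = MR² = (5.50)(0.375)² = 0.7734 kg·m².
Block: mg − T = ma. Pulley: TR = Iα. No-slip: a = αR, so T = (I/R²)a = 5.500·a.
Then mg = (m + 5.500)a, so a = (3.76)(9.8)/(3.76 + 5.500) = 3.979 m/s².
α = a/R = 3.979/0.375 = 10.61 rad/s².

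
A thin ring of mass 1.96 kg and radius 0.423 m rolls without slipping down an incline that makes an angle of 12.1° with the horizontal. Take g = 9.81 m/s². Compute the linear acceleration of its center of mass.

Translation along the incline: Mg sinθ − f = Ma.
Rotation about the center: fR = Iα with I = MR². No-slip gives a = αR, so f = (I/R²)a = M a.
Substituting: Mg sinθ = (1 + 1.000)Ma, so a = g sinθ/(1 + 1.000) = (9.81) sin 12.1° / 2.000 = 1.028 m/s².

a ≈ 1.03 m/s²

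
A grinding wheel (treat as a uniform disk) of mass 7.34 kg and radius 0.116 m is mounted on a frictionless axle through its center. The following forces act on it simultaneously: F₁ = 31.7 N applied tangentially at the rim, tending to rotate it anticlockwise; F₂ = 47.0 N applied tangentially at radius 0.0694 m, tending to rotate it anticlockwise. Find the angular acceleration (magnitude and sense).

α ≈ 141 rad/s², anticlockwise

I = ½MR² = (1/2)(7.34)(0.116)² = 0.04938 kg·m².
Taking anticlockwise as positive: τ₁ = +(31.7)(0.116) = +3.677 N·m; τ₂ = +(47.0)(0.0694) = +3.262 N·m.
Net torque τ = 6.939 N·m.
α = τ/I = 6.939/0.04938 = 140.5 rad/s².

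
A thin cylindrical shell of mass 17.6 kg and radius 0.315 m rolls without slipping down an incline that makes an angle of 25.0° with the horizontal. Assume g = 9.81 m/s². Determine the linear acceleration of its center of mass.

Translation along the incline: Mg sinθ − f = Ma.
Rotation about the center: fR = Iα with I = MR². No-slip gives a = αR, so f = (I/R²)a = M a.
Substituting: Mg sinθ = (1 + 1.000)Ma, so a = g sinθ/(1 + 1.000) = (9.81) sin 25.0° / 2.000 = 2.073 m/s².

a ≈ 2.07 m/s²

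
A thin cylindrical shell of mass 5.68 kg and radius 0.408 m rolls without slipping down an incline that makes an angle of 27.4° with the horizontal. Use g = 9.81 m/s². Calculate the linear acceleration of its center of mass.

Translation along the incline: Mg sinθ − f = Ma.
Rotation about the center: fR = Iα with I = MR². No-slip gives a = αR, so f = (I/R²)a = M a.
Substituting: Mg sinθ = (1 + 1.000)Ma, so a = g sinθ/(1 + 1.000) = (9.81) sin 27.4° / 2.000 = 2.257 m/s².

a ≈ 2.26 m/s²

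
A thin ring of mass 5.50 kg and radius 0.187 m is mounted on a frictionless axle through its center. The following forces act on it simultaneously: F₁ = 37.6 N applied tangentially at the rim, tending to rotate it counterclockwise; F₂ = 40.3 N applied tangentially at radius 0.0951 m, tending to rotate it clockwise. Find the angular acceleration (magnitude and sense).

I = MR² = (5.50)(0.187)² = 0.1923 kg·m².
Taking counterclockwise as positive: τ₁ = +(37.6)(0.187) = +7.031 N·m; τ₂ = −(40.3)(0.0951) = −3.833 N·m.
Net torque τ = 3.199 N·m.
α = τ/I = 3.199/0.1923 = 16.63 rad/s².

α ≈ 16.6 rad/s², counterclockwise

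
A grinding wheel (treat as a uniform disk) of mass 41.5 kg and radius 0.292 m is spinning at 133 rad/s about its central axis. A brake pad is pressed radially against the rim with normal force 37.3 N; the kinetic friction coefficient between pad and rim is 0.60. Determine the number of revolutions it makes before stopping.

≈ 381 revolutions

I = ½MR² = (1/2)(41.5)(0.292)² = 1.769 kg·m².
Friction force f = μN = (0.60)(37.3) = 22.38 N at the rim; torque magnitude τ = fR = 6.535 N·m, opposing ω.
|α| = τ/I = 6.535/1.769 = 3.694 rad/s² (deceleration).
ω² = ω₀² − 2|α|θ with ω = 0 ⇒ θ = ω₀²/(2|α|) = 2394 rad = 381.1 rev.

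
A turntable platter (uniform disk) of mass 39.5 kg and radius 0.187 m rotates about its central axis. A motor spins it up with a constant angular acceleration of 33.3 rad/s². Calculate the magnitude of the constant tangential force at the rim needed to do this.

I = ½MR² = (1/2)(39.5)(0.187)² = 0.6906 kg·m².
The required torque is τ = Iα = (0.6906)(33.30) = 23.00 N·m.
A tangential force at the rim gives τ = FR, so F = τ/R = 23.00/0.187 = 123.0 N.

F ≈ 123 N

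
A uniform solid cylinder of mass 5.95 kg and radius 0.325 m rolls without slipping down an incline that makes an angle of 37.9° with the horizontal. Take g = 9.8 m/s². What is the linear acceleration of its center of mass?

a ≈ 4.01 m/s²

Translation along the incline: Mg sinθ − f = Ma.
Rotation about the center: fR = Iα with I = ½MR². No-slip gives a = αR, so f = (I/R²)a = (1/2)M a.
Substituting: Mg sinθ = (1 + 0.5000)Ma, so a = g sinθ/(1 + 0.5000) = (9.8) sin 37.9° / 1.500 = 4.013 m/s².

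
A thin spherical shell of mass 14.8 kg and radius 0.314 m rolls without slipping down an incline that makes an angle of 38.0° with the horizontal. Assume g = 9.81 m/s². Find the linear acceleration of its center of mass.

a ≈ 3.62 m/s²

Translation along the incline: Mg sinθ − f = Ma.
Rotation about the center: fR = Iα with I = (2/3)MR². No-slip gives a = αR, so f = (I/R²)a = (2/3)M a.
Substituting: Mg sinθ = (1 + 0.6667)Ma, so a = g sinθ/(1 + 0.6667) = (9.81) sin 38.0° / 1.667 = 3.624 m/s².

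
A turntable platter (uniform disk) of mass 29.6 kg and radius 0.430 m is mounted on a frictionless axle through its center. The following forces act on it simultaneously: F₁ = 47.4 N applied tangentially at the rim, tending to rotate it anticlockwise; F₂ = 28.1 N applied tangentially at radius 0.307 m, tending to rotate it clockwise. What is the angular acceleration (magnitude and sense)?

α ≈ 4.30 rad/s², anticlockwise

I = ½MR² = (1/2)(29.6)(0.430)² = 2.737 kg·m².
Taking anticlockwise as positive: τ₁ = +(47.4)(0.430) = +20.38 N·m; τ₂ = −(28.1)(0.307) = −8.627 N·m.
Net torque τ = 11.76 N·m.
α = τ/I = 11.76/2.737 = 4.296 rad/s².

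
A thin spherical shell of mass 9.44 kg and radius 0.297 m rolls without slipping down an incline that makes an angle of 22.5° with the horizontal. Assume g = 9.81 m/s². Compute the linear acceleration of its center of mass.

Translation along the incline: Mg sinθ − f = Ma.
Rotation about the center: fR = Iα with I = (2/3)MR². No-slip gives a = αR, so f = (I/R²)a = (2/3)M a.
Substituting: Mg sinθ = (1 + 0.6667)Ma, so a = g sinθ/(1 + 0.6667) = (9.81) sin 22.5° / 1.667 = 2.252 m/s².

a ≈ 2.25 m/s²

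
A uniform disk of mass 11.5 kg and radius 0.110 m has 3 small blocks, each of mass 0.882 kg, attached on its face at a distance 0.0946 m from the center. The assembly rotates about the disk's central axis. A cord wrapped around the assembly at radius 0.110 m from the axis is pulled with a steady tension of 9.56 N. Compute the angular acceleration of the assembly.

α ≈ 11.3 rad/s²

I_disk = ½MR² = ½(11.5)(0.110)² = 0.06957 kg·m².
I_blocks = 3·m·r² = 3(0.882)(0.0946)² = 0.02368 kg·m².
Total I = 0.09325 kg·m².
τ = F r = (9.56)(0.110) = 1.052 N·m.
α = τ/I = 1.052/0.09325 = 11.28 rad/s².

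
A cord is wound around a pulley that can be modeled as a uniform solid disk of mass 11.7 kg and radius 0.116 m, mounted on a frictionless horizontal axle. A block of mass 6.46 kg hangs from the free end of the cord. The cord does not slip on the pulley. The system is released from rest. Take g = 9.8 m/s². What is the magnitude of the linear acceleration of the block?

I = ½MR² = (1/2)(11.7)(0.116)² = 0.07872 kg·m².
Block: mg − T = ma. Pulley: TR = Iα. No-slip: a = αR, so T = (I/R²)a = 5.850·a.
Then mg = (m + 5.850)a, so a = (6.46)(9.8)/(6.46 + 5.850) = 5.143 m/s².

a ≈ 5.14 m/s²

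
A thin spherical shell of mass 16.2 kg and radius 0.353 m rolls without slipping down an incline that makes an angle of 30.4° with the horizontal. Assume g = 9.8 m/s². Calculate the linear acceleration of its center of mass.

a ≈ 2.98 m/s²

Translation along the incline: Mg sinθ − f = Ma.
Rotation about the center: fR = Iα with I = (2/3)MR². No-slip gives a = αR, so f = (I/R²)a = (2/3)M a.
Substituting: Mg sinθ = (1 + 0.6667)Ma, so a = g sinθ/(1 + 0.6667) = (9.8) sin 30.4° / 1.667 = 2.975 m/s².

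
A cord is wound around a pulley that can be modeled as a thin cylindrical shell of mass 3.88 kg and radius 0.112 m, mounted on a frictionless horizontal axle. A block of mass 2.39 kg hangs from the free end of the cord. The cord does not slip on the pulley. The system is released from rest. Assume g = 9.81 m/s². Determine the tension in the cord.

T ≈ 14.5 N

I = MR² = (3.88)(0.112)² = 0.04867 kg·m².
Block: mg − T = ma. Pulley: TR = Iα. No-slip: a = αR, so T = (I/R²)a = 3.880·a.
Then mg = (m + 3.880)a, so a = (2.39)(9.81)/(2.39 + 3.880) = 3.739 m/s².
T = 3.880·a = 14.51 N.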